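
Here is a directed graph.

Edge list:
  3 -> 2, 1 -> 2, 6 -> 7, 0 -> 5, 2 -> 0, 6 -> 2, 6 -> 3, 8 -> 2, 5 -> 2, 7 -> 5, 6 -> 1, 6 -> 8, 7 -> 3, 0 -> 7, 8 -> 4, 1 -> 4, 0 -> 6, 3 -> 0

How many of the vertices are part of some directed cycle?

A vertex is on a directed cycle iff it belongs to a strongly connected component of size ≥ 2 (or has a self-loop).
The vertices on cycles are {0, 1, 2, 3, 5, 6, 7, 8} — 8 in total.

8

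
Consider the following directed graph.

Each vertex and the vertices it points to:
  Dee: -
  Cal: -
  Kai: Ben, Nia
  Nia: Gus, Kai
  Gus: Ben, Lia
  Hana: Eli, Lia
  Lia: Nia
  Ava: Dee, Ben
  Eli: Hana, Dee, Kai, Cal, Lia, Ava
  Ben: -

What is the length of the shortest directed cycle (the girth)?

2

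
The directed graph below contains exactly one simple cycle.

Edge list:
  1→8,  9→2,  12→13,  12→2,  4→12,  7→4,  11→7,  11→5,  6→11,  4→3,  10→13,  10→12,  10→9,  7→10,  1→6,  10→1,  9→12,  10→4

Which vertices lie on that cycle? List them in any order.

1, 6, 7, 10, 11

DFS with gray/black marking from 6:
6 gray
  11 gray
    5 gray
    5 black
    7 gray
      10 gray
        1 gray
          1→6: 6 is gray → back edge
Back edge closes the cycle 6 → 11 → 7 → 10 → 1 → 6; its vertices are {1, 6, 7, 10, 11}.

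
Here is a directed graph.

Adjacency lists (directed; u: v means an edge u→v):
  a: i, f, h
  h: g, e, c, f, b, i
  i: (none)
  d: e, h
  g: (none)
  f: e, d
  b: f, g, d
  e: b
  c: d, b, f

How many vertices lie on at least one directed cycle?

6

A vertex is on a directed cycle iff it belongs to a strongly connected component of size ≥ 2 (or has a self-loop).
The vertices on cycles are {b, c, d, e, f, h} — 6 in total.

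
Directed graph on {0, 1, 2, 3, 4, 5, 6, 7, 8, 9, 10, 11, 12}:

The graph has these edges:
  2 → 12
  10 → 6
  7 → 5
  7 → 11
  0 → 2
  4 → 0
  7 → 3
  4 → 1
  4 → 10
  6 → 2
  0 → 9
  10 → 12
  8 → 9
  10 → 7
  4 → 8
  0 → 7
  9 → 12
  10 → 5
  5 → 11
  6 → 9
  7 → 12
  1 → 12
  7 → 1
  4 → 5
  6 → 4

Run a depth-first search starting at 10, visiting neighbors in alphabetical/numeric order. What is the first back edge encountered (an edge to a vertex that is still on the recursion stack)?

DFS from 10 (visiting neighbors in alphabetical/numeric order); mark gray on enter, black on exit:
10 gray
  5 gray
    11 gray
    11 black
  5 black
  6 gray
    2 gray
      12 gray
      12 black
    2 black
    4 gray
      0 gray
        0→2: 2 black — skip
        7 gray
          1 gray
            1→12: 12 black — skip
          1 black
          3 gray
          3 black
          7→5: 5 black — skip
          7→11: 11 black — skip
          7→12: 12 black — skip
        7 black
        9 gray
          9→12: 12 black — skip
        9 black
      0 black
      4→1: 1 black — skip
      4→5: 5 black — skip
      8 gray
        8→9: 9 black — skip
      8 black
      4→10: 10 is gray → back edge
First back edge: 4 → 10.

4→10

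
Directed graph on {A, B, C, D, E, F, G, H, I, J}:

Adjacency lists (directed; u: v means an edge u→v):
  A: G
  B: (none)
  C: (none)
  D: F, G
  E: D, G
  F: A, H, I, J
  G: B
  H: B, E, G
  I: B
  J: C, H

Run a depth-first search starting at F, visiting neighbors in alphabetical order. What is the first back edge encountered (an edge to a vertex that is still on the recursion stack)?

D→F

DFS from F (visiting neighbors in alphabetical order); mark gray on enter, black on exit:
F gray
  A gray
    G gray
      B gray
      B black
    G black
  A black
  H gray
    H→B: B black — skip
    E gray
      D gray
        D→F: F is gray → back edge
First back edge: D → F.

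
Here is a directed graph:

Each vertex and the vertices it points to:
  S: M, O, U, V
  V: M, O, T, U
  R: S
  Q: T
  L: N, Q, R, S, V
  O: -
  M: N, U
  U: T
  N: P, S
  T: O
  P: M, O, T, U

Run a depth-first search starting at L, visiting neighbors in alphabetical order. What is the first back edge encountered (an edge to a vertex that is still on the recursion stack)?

DFS from L (visiting neighbors in alphabetical order); mark gray on enter, black on exit:
L gray
  N gray
    P gray
      M gray
        M→N: N is gray → back edge
First back edge: M → N.

M->N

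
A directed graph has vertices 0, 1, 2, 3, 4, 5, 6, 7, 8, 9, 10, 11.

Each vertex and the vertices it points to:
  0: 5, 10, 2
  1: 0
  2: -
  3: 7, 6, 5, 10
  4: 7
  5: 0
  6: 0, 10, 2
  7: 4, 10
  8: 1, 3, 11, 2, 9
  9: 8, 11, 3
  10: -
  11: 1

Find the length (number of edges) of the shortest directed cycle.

For each vertex v, BFS finds the shortest path from v back to v.
The shortest such closed walk is 9 → 8 → 9, length 2.

2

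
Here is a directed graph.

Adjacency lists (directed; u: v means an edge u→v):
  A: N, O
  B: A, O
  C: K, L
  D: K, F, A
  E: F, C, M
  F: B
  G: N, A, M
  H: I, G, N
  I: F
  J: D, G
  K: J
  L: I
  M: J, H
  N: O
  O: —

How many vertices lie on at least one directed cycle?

6

A vertex is on a directed cycle iff it belongs to a strongly connected component of size ≥ 2 (or has a self-loop).
The vertices on cycles are {D, G, H, J, K, M} — 6 in total.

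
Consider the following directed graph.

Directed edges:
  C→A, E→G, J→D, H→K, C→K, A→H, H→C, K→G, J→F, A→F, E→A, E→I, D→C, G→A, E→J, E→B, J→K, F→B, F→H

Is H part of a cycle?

H is on a cycle iff H can reach itself via ≥1 edge.
H → C → A → H — yes.

Yes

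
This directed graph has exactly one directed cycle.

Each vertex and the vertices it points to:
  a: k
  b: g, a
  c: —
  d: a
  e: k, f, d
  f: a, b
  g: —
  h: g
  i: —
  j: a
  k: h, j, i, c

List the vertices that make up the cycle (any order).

a, j, k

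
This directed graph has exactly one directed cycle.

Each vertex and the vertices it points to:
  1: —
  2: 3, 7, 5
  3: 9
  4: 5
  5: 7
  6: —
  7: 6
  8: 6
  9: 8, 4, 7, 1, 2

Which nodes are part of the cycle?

2, 3, 9

DFS with gray/black marking from 9:
9 gray
  8 gray
    6 gray
    6 black
  8 black
  4 gray
    5 gray
      7 gray
        7→6: 6 black — skip
      7 black
    5 black
  4 black
  9→7: 7 black — skip
  1 gray
  1 black
  2 gray
    3 gray
      3→9: 9 is gray → back edge
Back edge closes the cycle 9 → 2 → 3 → 9; its vertices are {2, 3, 9}.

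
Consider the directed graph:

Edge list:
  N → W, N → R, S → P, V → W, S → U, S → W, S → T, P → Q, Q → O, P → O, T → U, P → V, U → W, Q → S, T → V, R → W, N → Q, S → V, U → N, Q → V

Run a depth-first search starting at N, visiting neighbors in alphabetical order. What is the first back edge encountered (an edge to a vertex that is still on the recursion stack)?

DFS from N (visiting neighbors in alphabetical order); mark gray on enter, black on exit:
N gray
  Q gray
    O gray
    O black
    S gray
      P gray
        P→O: O black — skip
        P→Q: Q is gray → back edge
First back edge: P → Q.

P->Q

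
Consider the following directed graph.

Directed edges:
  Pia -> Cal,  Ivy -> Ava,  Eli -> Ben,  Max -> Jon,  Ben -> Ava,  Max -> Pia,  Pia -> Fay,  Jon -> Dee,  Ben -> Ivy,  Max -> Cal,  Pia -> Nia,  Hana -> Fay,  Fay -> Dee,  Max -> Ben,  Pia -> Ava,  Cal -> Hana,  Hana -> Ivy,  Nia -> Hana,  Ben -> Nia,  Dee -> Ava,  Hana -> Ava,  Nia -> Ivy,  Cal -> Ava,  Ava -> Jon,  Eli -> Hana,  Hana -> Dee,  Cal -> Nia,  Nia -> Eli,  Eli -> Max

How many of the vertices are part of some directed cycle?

9

A vertex is on a directed cycle iff it belongs to a strongly connected component of size ≥ 2 (or has a self-loop).
The vertices on cycles are {Ava, Ben, Cal, Dee, Eli, Jon, Max, Nia, Pia} — 9 in total.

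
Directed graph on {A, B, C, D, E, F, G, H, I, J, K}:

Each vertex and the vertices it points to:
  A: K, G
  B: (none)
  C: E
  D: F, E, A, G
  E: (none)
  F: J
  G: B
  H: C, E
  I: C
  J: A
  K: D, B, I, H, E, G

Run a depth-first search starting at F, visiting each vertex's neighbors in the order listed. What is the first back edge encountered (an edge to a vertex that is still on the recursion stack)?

DFS from F (visiting each vertex's neighbors in the order listed); mark gray on enter, black on exit:
F gray
  J gray
    A gray
      K gray
        D gray
          D→F: F is gray → back edge
First back edge: D → F.

D→F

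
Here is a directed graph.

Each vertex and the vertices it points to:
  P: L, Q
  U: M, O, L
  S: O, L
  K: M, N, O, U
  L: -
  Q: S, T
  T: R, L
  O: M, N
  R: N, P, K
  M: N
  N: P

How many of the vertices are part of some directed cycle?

10

A vertex is on a directed cycle iff it belongs to a strongly connected component of size ≥ 2 (or has a self-loop).
The vertices on cycles are {K, M, N, O, P, Q, R, S, T, U} — 10 in total.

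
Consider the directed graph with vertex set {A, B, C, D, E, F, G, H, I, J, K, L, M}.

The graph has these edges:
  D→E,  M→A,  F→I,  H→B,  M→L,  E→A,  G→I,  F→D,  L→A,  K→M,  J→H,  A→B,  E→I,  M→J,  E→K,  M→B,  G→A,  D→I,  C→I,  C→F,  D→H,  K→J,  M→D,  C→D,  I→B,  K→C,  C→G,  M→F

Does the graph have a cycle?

Yes

DFS with white/gray/black marking, starting from I:
I gray
  B gray
  B black
I black
A gray
  A→B: B black — skip
A black
C gray
  C→I: I black — skip
  F gray
    D gray
      H gray
        H→B: B black — skip
      H black
      D→I: I black — skip
      E gray
        K gray
          M gray
            M→D: D is gray → back edge
Back edge found, so a cycle exists: D → E → K → M → D.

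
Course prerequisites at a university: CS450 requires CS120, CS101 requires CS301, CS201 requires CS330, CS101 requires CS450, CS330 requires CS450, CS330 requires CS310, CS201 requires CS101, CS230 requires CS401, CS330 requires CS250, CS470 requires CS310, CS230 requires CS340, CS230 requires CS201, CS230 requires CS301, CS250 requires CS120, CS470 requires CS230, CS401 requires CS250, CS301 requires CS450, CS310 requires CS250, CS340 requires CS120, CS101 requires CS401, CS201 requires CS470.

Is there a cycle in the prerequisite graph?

Yes

DFS with white/gray/black marking, starting from CS470:
CS470 gray
  CS230 gray
    CS301 gray
      CS450 gray
        CS120 gray
        CS120 black
      CS450 black
    CS301 black
    CS340 gray
      CS340→CS120: CS120 black — skip
    CS340 black
    CS201 gray
      CS201→CS470: CS470 is gray → back edge
Back edge found, so a cycle exists: CS470 → CS230 → CS201 → CS470.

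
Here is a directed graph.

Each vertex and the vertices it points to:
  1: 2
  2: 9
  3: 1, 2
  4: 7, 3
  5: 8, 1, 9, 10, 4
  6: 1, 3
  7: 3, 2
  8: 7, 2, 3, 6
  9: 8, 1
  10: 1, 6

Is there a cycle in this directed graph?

Yes

DFS with white/gray/black marking, starting from 8:
8 gray
  7 gray
    3 gray
      1 gray
        2 gray
          9 gray
            9→8: 8 is gray → back edge
Back edge found, so a cycle exists: 8 → 7 → 3 → 1 → 2 → 9 → 8.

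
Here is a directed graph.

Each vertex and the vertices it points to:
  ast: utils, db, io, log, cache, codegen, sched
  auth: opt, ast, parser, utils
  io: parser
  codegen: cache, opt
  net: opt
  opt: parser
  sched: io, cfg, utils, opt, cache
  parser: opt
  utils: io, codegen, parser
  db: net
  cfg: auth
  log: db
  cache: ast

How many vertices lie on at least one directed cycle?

A vertex is on a directed cycle iff it belongs to a strongly connected component of size ≥ 2 (or has a self-loop).
The vertices on cycles are {ast, cfg, opt, auth, cache, sched, utils, parser, codegen} — 9 in total.

9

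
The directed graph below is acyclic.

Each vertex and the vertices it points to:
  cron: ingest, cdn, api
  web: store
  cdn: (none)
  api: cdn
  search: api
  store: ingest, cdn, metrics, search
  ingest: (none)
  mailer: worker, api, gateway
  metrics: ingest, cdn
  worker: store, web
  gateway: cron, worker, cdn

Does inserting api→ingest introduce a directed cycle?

Adding api→ingest creates a cycle iff ingest can already reach api.
Explore from ingest: no path reaches api. The graph stays acyclic.

No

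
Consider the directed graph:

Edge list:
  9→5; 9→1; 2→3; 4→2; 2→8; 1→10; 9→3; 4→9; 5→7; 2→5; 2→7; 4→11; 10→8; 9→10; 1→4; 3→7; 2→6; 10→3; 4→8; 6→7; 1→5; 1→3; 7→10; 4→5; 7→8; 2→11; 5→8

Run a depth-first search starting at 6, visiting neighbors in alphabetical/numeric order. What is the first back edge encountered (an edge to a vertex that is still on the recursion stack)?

DFS from 6 (visiting neighbors in alphabetical/numeric order); mark gray on enter, black on exit:
6 gray
  7 gray
    8 gray
    8 black
    10 gray
      3 gray
        3→7: 7 is gray → back edge
First back edge: 3 → 7.

3→7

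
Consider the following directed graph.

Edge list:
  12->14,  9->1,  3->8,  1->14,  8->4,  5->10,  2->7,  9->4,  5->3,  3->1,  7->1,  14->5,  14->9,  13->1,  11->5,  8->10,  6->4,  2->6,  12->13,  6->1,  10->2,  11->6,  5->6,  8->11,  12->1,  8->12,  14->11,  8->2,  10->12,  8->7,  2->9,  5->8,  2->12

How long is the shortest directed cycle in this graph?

For each vertex v, BFS finds the shortest path from v back to v.
The shortest such closed walk is 14 → 9 → 1 → 14, length 3.

3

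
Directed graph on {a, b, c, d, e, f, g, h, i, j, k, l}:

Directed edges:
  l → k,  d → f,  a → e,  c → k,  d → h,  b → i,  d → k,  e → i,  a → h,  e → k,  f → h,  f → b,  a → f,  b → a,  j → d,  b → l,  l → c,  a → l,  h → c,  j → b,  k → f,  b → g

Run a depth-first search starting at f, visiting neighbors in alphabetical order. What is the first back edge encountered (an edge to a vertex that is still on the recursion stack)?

DFS from f (visiting neighbors in alphabetical order); mark gray on enter, black on exit:
f gray
  b gray
    a gray
      e gray
        i gray
        i black
        k gray
          k→f: f is gray → back edge
First back edge: k → f.

k->f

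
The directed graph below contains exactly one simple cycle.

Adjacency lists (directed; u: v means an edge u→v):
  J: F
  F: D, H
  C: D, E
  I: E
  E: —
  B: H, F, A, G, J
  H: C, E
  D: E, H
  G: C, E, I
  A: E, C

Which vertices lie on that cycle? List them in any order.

C, D, H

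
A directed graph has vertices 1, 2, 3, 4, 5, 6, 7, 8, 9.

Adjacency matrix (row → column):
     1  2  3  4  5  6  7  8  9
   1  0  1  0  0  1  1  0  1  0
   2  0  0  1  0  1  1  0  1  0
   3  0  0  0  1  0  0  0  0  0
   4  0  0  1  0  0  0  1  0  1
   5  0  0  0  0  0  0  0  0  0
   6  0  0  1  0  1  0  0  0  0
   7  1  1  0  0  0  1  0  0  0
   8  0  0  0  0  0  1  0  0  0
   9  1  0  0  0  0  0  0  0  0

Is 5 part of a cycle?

5 lies on a cycle iff there is a path from 5 back to itself.
Exploring from 5, it never reaches itself; equivalently, its strongly connected component is a singleton.

No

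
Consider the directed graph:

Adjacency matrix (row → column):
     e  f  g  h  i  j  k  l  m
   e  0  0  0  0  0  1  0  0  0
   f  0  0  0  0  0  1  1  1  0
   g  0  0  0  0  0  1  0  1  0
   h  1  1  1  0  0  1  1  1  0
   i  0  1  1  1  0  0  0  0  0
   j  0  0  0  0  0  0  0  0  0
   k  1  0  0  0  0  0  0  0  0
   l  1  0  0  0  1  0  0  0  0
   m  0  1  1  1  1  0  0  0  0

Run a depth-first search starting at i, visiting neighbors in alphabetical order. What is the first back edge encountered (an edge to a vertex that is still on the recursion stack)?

l->i

DFS from i (visiting neighbors in alphabetical order); mark gray on enter, black on exit:
i gray
  f gray
    j gray
    j black
    k gray
      e gray
        e→j: j black — skip
      e black
    k black
    l gray
      l→e: e black — skip
      l→i: i is gray → back edge
First back edge: l → i.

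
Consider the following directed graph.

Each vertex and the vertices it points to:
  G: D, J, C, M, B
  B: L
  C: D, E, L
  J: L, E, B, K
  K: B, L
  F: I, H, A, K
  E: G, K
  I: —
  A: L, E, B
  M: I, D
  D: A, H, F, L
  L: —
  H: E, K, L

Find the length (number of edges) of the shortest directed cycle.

3

For each vertex v, BFS finds the shortest path from v back to v.
The shortest such closed walk is G → J → E → G, length 3.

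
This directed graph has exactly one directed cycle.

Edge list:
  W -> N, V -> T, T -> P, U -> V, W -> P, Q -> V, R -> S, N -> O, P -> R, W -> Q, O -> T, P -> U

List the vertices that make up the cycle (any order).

DFS with gray/black marking from P:
P gray
  U gray
    V gray
      T gray
        T→P: P is gray → back edge
Back edge closes the cycle P → U → V → T → P; its vertices are {P, T, U, V}.

P, T, U, V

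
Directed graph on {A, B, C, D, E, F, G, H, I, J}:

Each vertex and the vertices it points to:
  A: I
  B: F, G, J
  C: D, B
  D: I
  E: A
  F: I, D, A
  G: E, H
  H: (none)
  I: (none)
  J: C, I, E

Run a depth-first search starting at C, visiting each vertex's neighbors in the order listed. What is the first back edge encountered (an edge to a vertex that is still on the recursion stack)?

J→C

DFS from C (visiting each vertex's neighbors in the order listed); mark gray on enter, black on exit:
C gray
  D gray
    I gray
    I black
  D black
  B gray
    F gray
      F→I: I black — skip
      F→D: D black — skip
      A gray
        A→I: I black — skip
      A black
    F black
    G gray
      E gray
        E→A: A black — skip
      E black
      H gray
      H black
    G black
    J gray
      J→C: C is gray → back edge
First back edge: J → C.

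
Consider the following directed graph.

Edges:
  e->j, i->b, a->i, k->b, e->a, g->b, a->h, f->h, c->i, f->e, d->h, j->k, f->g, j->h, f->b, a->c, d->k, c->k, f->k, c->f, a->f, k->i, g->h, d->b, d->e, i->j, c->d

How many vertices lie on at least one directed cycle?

8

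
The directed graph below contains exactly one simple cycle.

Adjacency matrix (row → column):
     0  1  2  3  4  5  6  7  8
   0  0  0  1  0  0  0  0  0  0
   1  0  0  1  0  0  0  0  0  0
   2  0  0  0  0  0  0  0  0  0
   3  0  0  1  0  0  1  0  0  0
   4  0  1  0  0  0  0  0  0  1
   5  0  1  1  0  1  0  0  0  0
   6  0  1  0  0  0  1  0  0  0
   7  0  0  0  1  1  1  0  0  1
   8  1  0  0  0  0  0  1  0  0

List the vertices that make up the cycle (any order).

4, 5, 6, 8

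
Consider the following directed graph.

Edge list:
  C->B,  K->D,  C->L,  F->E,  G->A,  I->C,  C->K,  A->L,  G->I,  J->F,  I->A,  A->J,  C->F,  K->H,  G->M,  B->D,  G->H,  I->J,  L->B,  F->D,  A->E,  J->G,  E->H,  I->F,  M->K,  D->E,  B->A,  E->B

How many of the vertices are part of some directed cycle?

A vertex is on a directed cycle iff it belongs to a strongly connected component of size ≥ 2 (or has a self-loop).
The vertices on cycles are {A, B, C, D, E, F, G, I, J, K, L, M} — 12 in total.

12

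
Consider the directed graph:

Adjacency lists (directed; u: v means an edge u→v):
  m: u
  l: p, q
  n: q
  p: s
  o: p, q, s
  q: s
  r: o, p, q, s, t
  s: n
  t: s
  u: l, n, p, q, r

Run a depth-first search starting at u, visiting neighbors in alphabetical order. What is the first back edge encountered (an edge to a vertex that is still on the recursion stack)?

DFS from u (visiting neighbors in alphabetical order); mark gray on enter, black on exit:
u gray
  l gray
    p gray
      s gray
        n gray
          q gray
            q→s: s is gray → back edge
First back edge: q → s.

q->s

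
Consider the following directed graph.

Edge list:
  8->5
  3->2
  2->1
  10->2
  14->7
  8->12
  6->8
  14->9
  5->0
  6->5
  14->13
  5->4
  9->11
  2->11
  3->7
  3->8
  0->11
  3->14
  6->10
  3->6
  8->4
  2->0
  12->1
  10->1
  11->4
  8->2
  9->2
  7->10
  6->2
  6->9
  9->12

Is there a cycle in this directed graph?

DFS with white/gray/black marking, starting from 2:
2 gray
  11 gray
    4 gray
    4 black
  11 black
  1 gray
  1 black
  0 gray
    0→11: 11 black — skip
  0 black
2 black
3 gray
  8 gray
    12 gray
      12→1: 1 black — skip
    12 black
    8→2: 2 black — skip
    5 gray
      5→4: 4 black — skip
      5→0: 0 black — skip
    5 black
    8→4: 4 black — skip
  8 black
  3→2: 2 black — skip
  7 gray
    10 gray
      10→2: 2 black — skip
      10→1: 1 black — skip
    10 black
  7 black
  6 gray
    6→10: 10 black — skip
    6→2: 2 black — skip
    6→5: 5 black — skip
    6→8: 8 black — skip
    9 gray
      9→12: 12 black — skip
      9→11: 11 black — skip
      9→2: 2 black — skip
    9 black
  6 black
  14 gray
    14→7: 7 black — skip
    13 gray
    13 black
    14→9: 9 black — skip
  14 black
3 black
Every edge goes to a white or black vertex — no back edge, so the graph is acyclic.

No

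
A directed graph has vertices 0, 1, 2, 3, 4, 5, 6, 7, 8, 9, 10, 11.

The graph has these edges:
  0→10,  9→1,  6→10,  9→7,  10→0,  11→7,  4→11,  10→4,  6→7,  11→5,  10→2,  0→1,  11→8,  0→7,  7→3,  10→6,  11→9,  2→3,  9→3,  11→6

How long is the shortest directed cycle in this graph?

For each vertex v, BFS finds the shortest path from v back to v.
The shortest such closed walk is 10 → 6 → 10, length 2.

2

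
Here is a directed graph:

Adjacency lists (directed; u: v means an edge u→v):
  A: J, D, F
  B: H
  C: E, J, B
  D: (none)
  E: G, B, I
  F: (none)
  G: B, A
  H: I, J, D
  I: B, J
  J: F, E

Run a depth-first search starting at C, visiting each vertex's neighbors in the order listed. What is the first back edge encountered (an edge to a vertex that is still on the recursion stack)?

DFS from C (visiting each vertex's neighbors in the order listed); mark gray on enter, black on exit:
C gray
  E gray
    G gray
      B gray
        H gray
          I gray
            I→B: B is gray → back edge
First back edge: I → B.

I→B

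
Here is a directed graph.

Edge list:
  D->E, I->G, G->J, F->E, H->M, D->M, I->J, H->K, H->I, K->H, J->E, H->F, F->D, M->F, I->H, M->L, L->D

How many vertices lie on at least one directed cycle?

7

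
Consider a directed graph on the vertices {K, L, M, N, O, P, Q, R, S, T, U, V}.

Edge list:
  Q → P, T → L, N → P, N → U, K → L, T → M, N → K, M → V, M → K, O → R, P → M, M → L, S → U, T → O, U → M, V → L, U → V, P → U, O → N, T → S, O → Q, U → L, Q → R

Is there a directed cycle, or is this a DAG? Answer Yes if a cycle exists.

No

DFS with white/gray/black marking, starting from T:
T gray
  S gray
    U gray
      L gray
      L black
      V gray
        V→L: L black — skip
      V black
      M gray
        K gray
          K→L: L black — skip
        K black
        M→L: L black — skip
        M→V: V black — skip
      M black
    U black
  S black
  T→L: L black — skip
  T→M: M black — skip
  O gray
    N gray
      N→U: U black — skip
      N→K: K black — skip
      P gray
        P→M: M black — skip
        P→U: U black — skip
      P black
    N black
    Q gray
      R gray
      R black
      Q→P: P black — skip
    Q black
    O→R: R black — skip
  O black
T black
Every edge goes to a white or black vertex — no back edge, so the graph is acyclic.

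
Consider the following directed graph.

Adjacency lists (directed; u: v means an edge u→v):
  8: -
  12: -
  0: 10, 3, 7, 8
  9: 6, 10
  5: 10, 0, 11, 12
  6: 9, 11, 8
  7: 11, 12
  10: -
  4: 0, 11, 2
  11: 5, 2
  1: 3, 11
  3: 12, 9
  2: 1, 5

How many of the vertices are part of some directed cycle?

A vertex is on a directed cycle iff it belongs to a strongly connected component of size ≥ 2 (or has a self-loop).
The vertices on cycles are {0, 1, 2, 3, 5, 6, 7, 9, 11} — 9 in total.

9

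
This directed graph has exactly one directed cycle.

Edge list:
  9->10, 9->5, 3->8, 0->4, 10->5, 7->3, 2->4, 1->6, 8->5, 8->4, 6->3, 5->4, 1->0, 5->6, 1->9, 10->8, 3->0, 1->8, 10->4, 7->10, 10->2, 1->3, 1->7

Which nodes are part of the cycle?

DFS with gray/black marking from 6:
6 gray
  3 gray
    8 gray
      5 gray
        4 gray
        4 black
        5→6: 6 is gray → back edge
Back edge closes the cycle 6 → 3 → 8 → 5 → 6; its vertices are {3, 5, 6, 8}.

3, 5, 6, 8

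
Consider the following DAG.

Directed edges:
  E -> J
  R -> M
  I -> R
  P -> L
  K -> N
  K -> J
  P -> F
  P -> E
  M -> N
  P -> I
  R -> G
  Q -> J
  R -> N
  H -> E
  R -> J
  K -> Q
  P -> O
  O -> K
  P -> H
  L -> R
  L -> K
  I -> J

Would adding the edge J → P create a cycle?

Yes

Adding J→P creates a cycle iff P can already reach J.
Path from P: P → I → J.
So P → … → J → P is a cycle.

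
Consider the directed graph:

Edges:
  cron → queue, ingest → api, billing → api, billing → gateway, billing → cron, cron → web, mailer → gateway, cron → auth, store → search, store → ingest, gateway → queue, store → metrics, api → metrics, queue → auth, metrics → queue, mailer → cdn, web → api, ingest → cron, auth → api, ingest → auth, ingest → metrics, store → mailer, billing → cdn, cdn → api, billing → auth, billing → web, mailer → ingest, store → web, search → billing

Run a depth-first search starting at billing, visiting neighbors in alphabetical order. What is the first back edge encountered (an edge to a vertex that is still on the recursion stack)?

DFS from billing (visiting neighbors in alphabetical order); mark gray on enter, black on exit:
billing gray
  api gray
    metrics gray
      queue gray
        auth gray
          auth→api: api is gray → back edge
First back edge: auth → api.

auth→api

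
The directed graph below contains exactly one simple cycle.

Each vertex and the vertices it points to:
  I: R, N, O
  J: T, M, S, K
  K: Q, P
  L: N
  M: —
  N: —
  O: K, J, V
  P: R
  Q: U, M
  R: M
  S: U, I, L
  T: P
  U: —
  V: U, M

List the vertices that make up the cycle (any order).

I, J, O, S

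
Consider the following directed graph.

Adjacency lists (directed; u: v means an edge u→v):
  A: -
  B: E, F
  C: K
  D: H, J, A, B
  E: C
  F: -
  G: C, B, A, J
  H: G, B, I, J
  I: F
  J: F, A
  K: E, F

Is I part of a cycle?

No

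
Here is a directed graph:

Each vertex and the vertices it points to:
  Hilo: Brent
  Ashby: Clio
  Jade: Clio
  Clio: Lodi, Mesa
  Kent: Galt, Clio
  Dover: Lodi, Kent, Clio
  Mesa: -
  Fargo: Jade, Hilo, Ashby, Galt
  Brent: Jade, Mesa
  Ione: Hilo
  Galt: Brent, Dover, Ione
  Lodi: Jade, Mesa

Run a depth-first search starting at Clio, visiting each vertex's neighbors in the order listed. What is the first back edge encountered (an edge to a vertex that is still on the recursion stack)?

DFS from Clio (visiting each vertex's neighbors in the order listed); mark gray on enter, black on exit:
Clio gray
  Lodi gray
    Jade gray
      Jade→Clio: Clio is gray → back edge
First back edge: Jade → Clio.

Jade->Clio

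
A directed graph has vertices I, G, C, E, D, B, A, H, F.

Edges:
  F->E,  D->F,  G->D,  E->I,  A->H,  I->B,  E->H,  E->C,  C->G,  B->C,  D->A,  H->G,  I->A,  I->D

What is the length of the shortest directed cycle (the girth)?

4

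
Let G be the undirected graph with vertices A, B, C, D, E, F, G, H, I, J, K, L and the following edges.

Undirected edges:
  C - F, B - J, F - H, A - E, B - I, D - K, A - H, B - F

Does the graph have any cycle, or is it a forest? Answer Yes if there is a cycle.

No

DFS, tracking each vertex's parent; an edge to a visited non-parent vertex closes a cycle.
Start from C:
visit C (parent –)
  visit F (parent C)
    F–C: parent, skip
    visit H (parent F)
      visit A (parent H)
        A–H: parent, skip
        visit E (parent A)
          E–A: parent, skip
      H–F: parent, skip
    visit B (parent F)
      visit J (parent B)
        J–B: parent, skip
      visit I (parent B)
        I–B: parent, skip
      B–F: parent, skip
visit D (parent –)
  visit K (parent D)
    K–D: parent, skip
visit G (parent –)
visit L (parent –)
No non-parent visited neighbor found — the graph is a forest.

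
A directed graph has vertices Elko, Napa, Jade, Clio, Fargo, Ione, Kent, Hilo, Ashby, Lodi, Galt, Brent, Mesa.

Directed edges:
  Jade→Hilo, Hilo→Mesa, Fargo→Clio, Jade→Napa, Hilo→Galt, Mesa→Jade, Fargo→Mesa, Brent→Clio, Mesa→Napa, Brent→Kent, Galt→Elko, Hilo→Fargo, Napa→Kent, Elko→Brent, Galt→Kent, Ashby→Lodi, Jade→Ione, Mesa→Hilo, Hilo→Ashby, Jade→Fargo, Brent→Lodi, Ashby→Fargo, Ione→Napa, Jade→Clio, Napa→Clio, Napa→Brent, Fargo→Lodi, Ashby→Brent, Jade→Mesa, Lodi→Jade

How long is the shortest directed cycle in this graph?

2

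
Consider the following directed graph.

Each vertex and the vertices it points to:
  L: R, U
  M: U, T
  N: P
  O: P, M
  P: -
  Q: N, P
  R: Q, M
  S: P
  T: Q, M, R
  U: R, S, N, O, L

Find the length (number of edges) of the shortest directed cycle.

For each vertex v, BFS finds the shortest path from v back to v.
The shortest such closed walk is L → U → L, length 2.

2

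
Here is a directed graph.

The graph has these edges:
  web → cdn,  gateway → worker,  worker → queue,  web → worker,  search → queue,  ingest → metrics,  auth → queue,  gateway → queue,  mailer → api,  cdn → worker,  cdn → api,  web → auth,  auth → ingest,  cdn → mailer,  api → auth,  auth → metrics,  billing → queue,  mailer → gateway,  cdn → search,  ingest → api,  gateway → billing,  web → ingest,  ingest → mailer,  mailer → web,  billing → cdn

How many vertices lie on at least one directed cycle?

A vertex is on a directed cycle iff it belongs to a strongly connected component of size ≥ 2 (or has a self-loop).
The vertices on cycles are {api, cdn, web, auth, ingest, mailer, billing, gateway} — 8 in total.

8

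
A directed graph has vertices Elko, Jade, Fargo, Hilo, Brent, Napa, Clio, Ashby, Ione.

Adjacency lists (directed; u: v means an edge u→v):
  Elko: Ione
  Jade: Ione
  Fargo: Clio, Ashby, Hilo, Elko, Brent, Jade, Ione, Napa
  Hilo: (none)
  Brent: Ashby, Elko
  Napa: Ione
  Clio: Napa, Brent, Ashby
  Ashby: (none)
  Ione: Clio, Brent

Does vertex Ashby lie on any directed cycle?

No

Ashby lies on a cycle iff there is a path from Ashby back to itself.
Exploring from Ashby, it never reaches itself; equivalently, its strongly connected component is a singleton.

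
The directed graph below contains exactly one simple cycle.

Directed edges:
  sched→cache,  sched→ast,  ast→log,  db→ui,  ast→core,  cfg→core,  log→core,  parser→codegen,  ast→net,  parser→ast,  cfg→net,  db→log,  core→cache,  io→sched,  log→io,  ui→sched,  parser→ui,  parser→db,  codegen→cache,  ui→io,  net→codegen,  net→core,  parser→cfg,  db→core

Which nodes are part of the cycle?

io, ast, log, sched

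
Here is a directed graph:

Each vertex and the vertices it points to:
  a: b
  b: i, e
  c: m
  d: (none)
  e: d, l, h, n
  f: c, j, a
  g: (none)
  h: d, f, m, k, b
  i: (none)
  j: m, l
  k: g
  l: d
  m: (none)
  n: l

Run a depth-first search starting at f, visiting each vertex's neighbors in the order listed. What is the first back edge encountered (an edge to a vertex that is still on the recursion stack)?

DFS from f (visiting each vertex's neighbors in the order listed); mark gray on enter, black on exit:
f gray
  c gray
    m gray
    m black
  c black
  j gray
    j→m: m black — skip
    l gray
      d gray
      d black
    l black
  j black
  a gray
    b gray
      i gray
      i black
      e gray
        e→d: d black — skip
        e→l: l black — skip
        h gray
          h→d: d black — skip
          h→f: f is gray → back edge
First back edge: h → f.

h->f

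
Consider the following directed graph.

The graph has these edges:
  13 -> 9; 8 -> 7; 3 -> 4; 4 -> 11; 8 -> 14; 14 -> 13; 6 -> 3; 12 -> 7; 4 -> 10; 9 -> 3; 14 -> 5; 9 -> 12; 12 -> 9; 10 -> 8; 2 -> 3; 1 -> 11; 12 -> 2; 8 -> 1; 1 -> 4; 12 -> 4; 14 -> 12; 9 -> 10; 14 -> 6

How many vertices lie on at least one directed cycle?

11

A vertex is on a directed cycle iff it belongs to a strongly connected component of size ≥ 2 (or has a self-loop).
The vertices on cycles are {1, 2, 3, 4, 6, 8, 9, 10, 12, 13, 14} — 11 in total.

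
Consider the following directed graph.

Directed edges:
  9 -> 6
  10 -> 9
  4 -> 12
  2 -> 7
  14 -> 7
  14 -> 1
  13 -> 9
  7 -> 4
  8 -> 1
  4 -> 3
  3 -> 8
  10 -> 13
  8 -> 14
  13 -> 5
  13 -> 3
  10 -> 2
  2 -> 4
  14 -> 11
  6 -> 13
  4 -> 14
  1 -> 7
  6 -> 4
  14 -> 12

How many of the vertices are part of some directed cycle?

9

A vertex is on a directed cycle iff it belongs to a strongly connected component of size ≥ 2 (or has a self-loop).
The vertices on cycles are {1, 3, 4, 6, 7, 8, 9, 13, 14} — 9 in total.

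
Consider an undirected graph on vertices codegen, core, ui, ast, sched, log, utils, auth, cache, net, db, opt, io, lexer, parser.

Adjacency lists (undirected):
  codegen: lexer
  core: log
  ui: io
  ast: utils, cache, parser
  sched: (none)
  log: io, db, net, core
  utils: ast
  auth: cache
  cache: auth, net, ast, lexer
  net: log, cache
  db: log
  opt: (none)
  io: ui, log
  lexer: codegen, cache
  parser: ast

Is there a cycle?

DFS, tracking each vertex's parent; an edge to a visited non-parent vertex closes a cycle.
Start from io:
visit io (parent –)
  visit ui (parent io)
    ui–io: parent, skip
  visit log (parent io)
    log–io: parent, skip
    visit db (parent log)
      db–log: parent, skip
    visit net (parent log)
      net–log: parent, skip
      visit cache (parent net)
        visit auth (parent cache)
          auth–cache: parent, skip
        cache–net: parent, skip
        visit ast (parent cache)
          visit utils (parent ast)
            utils–ast: parent, skip
          ast–cache: parent, skip
          visit parser (parent ast)
            parser–ast: parent, skip
        visit lexer (parent cache)
          visit codegen (parent lexer)
            codegen–lexer: parent, skip
          lexer–cache: parent, skip
    visit core (parent log)
      core–log: parent, skip
visit sched (parent –)
visit opt (parent –)
No non-parent visited neighbor found — the graph is a forest.

No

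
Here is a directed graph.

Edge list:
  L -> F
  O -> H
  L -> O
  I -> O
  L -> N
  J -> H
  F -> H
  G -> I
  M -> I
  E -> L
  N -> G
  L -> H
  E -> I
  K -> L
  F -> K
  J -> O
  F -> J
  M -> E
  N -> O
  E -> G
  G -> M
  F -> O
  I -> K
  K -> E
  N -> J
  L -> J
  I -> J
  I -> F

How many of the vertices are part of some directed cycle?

8

A vertex is on a directed cycle iff it belongs to a strongly connected component of size ≥ 2 (or has a self-loop).
The vertices on cycles are {E, F, G, I, K, L, M, N} — 8 in total.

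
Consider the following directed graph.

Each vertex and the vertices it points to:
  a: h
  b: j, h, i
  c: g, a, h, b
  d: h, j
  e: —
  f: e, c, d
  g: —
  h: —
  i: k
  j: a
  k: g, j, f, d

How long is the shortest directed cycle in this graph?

5

For each vertex v, BFS finds the shortest path from v back to v.
The shortest such closed walk is f → c → b → i → k → f, length 5.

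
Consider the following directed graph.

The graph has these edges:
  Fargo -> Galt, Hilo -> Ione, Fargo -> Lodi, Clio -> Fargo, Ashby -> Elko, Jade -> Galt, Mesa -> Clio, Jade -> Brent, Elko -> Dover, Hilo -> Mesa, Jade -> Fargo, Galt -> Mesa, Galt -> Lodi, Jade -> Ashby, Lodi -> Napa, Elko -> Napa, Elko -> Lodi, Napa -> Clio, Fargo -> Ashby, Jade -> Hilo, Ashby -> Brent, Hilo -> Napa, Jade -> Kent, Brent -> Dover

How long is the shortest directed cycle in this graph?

4

For each vertex v, BFS finds the shortest path from v back to v.
The shortest such closed walk is Fargo → Lodi → Napa → Clio → Fargo, length 4.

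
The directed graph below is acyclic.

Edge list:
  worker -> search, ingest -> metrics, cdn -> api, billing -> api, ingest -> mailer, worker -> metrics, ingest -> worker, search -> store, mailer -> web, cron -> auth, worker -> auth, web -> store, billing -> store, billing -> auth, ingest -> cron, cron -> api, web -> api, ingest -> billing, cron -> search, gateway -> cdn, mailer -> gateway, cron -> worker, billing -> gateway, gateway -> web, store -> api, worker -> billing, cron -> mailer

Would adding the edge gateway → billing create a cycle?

Yes

Adding gateway→billing creates a cycle iff billing can already reach gateway.
Path from billing: billing → gateway.
So billing → … → gateway → billing is a cycle.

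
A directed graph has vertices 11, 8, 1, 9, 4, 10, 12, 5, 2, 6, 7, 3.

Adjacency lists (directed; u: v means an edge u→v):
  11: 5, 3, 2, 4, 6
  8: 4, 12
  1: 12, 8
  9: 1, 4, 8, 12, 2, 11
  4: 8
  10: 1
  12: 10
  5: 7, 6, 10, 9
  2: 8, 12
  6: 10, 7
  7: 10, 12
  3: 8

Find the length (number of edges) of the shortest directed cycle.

For each vertex v, BFS finds the shortest path from v back to v.
The shortest such closed walk is 4 → 8 → 4, length 2.

2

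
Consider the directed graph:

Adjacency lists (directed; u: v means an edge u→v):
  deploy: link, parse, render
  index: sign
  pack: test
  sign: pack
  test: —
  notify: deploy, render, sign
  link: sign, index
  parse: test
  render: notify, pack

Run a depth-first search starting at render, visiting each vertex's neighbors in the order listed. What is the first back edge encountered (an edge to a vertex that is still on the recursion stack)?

deploy->render

DFS from render (visiting each vertex's neighbors in the order listed); mark gray on enter, black on exit:
render gray
  notify gray
    deploy gray
      link gray
        sign gray
          pack gray
            test gray
            test black
          pack black
        sign black
        index gray
          index→sign: sign black — skip
        index black
      link black
      parse gray
        parse→test: test black — skip
      parse black
      deploy→render: render is gray → back edge
First back edge: deploy → render.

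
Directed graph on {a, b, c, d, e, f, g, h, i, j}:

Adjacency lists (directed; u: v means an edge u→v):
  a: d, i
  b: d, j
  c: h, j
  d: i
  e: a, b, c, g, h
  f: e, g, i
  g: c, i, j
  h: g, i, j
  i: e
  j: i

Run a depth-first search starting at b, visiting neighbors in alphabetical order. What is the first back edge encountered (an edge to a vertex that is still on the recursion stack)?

DFS from b (visiting neighbors in alphabetical order); mark gray on enter, black on exit:
b gray
  d gray
    i gray
      e gray
        a gray
          a→d: d is gray → back edge
First back edge: a → d.

a->d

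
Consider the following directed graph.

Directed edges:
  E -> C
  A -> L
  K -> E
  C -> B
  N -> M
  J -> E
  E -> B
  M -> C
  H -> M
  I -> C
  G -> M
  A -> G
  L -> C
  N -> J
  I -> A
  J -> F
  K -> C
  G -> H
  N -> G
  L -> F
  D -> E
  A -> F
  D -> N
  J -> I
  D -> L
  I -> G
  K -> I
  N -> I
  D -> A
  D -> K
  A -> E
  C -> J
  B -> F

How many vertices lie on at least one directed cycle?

A vertex is on a directed cycle iff it belongs to a strongly connected component of size ≥ 2 (or has a self-loop).
The vertices on cycles are {A, C, E, G, H, I, J, L, M} — 9 in total.

9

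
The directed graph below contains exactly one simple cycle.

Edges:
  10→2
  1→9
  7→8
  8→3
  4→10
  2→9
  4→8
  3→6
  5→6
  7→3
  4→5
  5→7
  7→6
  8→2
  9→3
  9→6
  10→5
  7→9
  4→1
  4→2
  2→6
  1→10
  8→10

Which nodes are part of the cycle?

5, 7, 8, 10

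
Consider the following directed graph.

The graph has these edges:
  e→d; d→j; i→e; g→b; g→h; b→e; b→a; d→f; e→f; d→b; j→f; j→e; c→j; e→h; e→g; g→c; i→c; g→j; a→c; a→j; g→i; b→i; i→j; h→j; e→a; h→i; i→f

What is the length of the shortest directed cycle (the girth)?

For each vertex v, BFS finds the shortest path from v back to v.
The shortest such closed walk is g → i → e → g, length 3.

3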